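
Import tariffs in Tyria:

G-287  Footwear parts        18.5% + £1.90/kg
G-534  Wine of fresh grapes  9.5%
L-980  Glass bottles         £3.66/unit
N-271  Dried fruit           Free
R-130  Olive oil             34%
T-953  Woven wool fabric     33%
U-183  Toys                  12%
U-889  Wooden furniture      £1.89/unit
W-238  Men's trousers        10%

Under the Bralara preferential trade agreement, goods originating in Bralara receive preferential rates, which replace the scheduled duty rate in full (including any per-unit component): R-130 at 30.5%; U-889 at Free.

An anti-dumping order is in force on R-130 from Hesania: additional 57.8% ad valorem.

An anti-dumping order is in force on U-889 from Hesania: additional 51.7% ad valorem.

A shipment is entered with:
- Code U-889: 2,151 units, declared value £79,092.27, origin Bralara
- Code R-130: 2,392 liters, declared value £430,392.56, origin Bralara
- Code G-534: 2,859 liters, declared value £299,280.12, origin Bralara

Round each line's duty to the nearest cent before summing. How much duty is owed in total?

£159,701.34

Line 1 (U-889, Bralara, 2,151 units, £79,092.27):
Base rate for U-889 is £1.89/unit.
Origin Bralara qualifies under the Tyria–Bralara agreement and U-889 is covered: preferential rate Free applies instead.
The additional-duty order on U-889 targets Hesania, not Bralara; it does not apply.
Duty = £79,092.27 × 0% = £0.00.
Line 2 (R-130, Bralara, 2,392 liters, £430,392.56):
Base rate for R-130 is 34%.
Origin Bralara qualifies under the Tyria–Bralara agreement and R-130 is covered: preferential rate 30.5% applies instead.
The additional-duty order on R-130 targets Hesania, not Bralara; it does not apply.
Duty = £430,392.56 × 30.5% = £131,269.73.
Line 3 (G-534, Bralara, 2,859 liters, £299,280.12):
Base rate for G-534 is 9.5%.
Origin Bralara is the FTA partner but G-534 is not on the preference list; base rate stands.
Duty = £299,280.12 × 9.5% = £28,431.61.
Total = £0.00 + £131,269.73 + £28,431.61 = £159,701.34.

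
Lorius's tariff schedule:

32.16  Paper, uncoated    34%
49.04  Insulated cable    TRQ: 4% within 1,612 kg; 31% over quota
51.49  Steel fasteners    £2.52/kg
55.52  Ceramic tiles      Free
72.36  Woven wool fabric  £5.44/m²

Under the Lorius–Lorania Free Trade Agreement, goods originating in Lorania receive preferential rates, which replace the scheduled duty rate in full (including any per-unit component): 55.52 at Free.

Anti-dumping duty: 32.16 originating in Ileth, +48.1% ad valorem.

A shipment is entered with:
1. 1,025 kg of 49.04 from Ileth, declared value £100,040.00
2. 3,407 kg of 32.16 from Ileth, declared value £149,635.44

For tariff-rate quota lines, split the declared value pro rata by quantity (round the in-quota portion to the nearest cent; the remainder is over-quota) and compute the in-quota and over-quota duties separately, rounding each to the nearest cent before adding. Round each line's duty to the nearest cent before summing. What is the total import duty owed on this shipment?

Line 1 (49.04, Ileth, 1,025 kg, £100,040.00):
Code 49.04 is under a tariff-rate quota (threshold 1,612 kg). Quantity 1,025 kg is within the quota, so the in-quota rate 4% applies to the full value.
Duty = £100,040.00 × 4% = £4,001.60.
Line 2 (32.16, Ileth, 3,407 kg, £149,635.44):
Base rate for 32.16 is 34%.
Additional duty on 32.16 from Ileth: +48.1%. Applied ad valorem rate: 34% + 48.1% = 82.1%.
Duty = £149,635.44 × 82.1% = £122,850.70.
Total = £4,001.60 + £122,850.70 = £126,852.30.

£126,852.30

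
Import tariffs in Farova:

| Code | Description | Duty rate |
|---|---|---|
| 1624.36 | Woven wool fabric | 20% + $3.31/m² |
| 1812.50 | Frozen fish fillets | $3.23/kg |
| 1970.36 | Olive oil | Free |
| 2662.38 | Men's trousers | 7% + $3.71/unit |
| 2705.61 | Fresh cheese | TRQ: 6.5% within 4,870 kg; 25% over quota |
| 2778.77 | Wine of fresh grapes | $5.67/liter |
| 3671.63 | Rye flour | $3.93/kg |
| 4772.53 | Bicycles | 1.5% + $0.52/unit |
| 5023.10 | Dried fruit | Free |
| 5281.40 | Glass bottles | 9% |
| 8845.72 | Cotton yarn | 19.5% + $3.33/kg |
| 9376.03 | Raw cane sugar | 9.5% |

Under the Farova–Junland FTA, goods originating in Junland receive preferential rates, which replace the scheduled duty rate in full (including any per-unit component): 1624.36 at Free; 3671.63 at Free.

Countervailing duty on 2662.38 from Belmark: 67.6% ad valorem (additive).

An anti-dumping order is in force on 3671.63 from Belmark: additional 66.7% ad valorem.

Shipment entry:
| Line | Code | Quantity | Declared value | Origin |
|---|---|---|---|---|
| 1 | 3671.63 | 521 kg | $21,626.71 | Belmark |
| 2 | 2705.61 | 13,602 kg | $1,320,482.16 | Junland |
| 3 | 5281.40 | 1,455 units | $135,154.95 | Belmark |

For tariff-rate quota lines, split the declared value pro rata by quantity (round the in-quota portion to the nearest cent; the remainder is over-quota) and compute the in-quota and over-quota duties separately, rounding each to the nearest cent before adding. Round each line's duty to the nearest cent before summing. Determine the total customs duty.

$271,292.81

Line 1 (3671.63, Belmark, 521 kg, $21,626.71):
Base rate for 3671.63 is $3.93/kg.
3671.63 has an FTA preferential rate, but origin Belmark is not Junland; base rate stands.
Additional duty on 3671.63 from Belmark: +66.7% ad valorem. Applied ad valorem rate = 66.7%.
Duty = $21,626.71 × 66.7% + 521 × $3.93 = $16,472.55.
Line 2 (2705.61, Junland, 13,602 kg, $1,320,482.16):
Code 2705.61 is under a tariff-rate quota (threshold 4,870 kg). In-quota: 4,870 kg at 6.5%; over-quota: 8,732 kg at 25%.
Pro-rata value split: in-quota = $1,320,482.16 × 4,870/13,602 = $472,779.60; over-quota = $1,320,482.16 − $472,779.60 = $847,702.56.
In-quota duty = $472,779.60 × 6.5% = $30,730.67. Over-quota duty = $847,702.56 × 25% = $211,925.64.
Line duty = $30,730.67 + $211,925.64 = $242,656.31.
Line 3 (5281.40, Belmark, 1,455 units, $135,154.95):
Base rate for 5281.40 is 9%.
Duty = $135,154.95 × 9% = $12,163.95.
Total = $16,472.55 + $242,656.31 + $12,163.95 = $271,292.81.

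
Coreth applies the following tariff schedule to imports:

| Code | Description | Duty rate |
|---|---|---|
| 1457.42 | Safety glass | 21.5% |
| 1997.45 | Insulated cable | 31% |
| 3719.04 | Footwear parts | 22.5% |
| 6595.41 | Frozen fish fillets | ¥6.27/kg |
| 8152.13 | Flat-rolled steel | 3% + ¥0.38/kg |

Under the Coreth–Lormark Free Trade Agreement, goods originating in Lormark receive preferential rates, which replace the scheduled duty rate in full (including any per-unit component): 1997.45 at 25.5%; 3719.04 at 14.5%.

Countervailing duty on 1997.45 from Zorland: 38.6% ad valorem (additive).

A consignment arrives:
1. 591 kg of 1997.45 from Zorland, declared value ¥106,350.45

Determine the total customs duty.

¥74,019.91

Line 1 (1997.45, Zorland, 591 kg, ¥106,350.45):
Base rate for 1997.45 is 31%.
1997.45 has an FTA preferential rate, but origin Zorland is not Lormark; base rate stands.
Additional duty on 1997.45 from Zorland: +38.6%. Applied ad valorem rate: 31% + 38.6% = 69.6%.
Duty = ¥106,350.45 × 69.6% = ¥74,019.91.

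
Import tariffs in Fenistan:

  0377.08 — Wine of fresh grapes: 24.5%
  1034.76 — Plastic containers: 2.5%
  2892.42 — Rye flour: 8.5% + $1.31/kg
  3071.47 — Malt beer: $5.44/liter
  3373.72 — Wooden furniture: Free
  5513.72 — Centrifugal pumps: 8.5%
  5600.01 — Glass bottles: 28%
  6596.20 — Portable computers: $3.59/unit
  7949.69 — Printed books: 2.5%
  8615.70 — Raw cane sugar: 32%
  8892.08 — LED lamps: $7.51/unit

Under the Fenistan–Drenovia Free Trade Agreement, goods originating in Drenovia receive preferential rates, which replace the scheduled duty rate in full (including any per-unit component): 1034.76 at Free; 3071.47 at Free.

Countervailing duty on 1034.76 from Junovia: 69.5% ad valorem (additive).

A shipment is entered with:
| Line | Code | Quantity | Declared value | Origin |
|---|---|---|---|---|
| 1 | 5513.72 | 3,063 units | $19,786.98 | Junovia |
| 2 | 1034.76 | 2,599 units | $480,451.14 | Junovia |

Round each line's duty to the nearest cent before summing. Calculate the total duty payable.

$347,606.71

Line 1 (5513.72, Junovia, 3,063 units, $19,786.98):
Base rate for 5513.72 is 8.5%.
Duty = $19,786.98 × 8.5% = $1,681.89.
Line 2 (1034.76, Junovia, 2,599 units, $480,451.14):
Base rate for 1034.76 is 2.5%.
1034.76 has an FTA preferential rate, but origin Junovia is not Drenovia; base rate stands.
Additional duty on 1034.76 from Junovia: +69.5%. Applied ad valorem rate: 2.5% + 69.5% = 72%.
Duty = $480,451.14 × 72% = $345,924.82.
Total = $1,681.89 + $345,924.82 = $347,606.71.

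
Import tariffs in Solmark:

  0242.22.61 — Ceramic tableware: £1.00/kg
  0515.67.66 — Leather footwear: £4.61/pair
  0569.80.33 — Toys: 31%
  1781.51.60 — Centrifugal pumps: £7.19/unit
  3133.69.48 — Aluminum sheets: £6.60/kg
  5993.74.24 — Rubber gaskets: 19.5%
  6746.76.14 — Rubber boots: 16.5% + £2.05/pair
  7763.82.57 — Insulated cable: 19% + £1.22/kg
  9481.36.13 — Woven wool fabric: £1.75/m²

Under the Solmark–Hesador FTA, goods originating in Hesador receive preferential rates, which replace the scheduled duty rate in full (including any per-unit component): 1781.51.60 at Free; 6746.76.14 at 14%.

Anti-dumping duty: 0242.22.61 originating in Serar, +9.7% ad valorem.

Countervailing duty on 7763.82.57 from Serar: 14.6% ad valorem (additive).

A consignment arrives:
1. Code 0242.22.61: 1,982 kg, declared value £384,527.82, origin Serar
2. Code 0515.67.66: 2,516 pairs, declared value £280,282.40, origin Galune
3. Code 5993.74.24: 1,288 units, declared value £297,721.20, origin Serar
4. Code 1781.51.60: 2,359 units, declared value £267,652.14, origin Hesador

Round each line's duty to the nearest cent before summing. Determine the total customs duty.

£108,935.59

Line 1 (0242.22.61, Serar, 1,982 kg, £384,527.82):
Base rate for 0242.22.61 is £1.00/kg.
Additional duty on 0242.22.61 from Serar: +9.7% ad valorem. Applied ad valorem rate = 9.7%.
Duty = £384,527.82 × 9.7% + 1,982 × £1.00 = £39,281.20.
Line 2 (0515.67.66, Galune, 2,516 pairs, £280,282.40):
Base rate for 0515.67.66 is £4.61/pair.
Duty = 2,516 × £4.61 = £11,598.76.
Line 3 (5993.74.24, Serar, 1,288 units, £297,721.20):
Base rate for 5993.74.24 is 19.5%.
Duty = £297,721.20 × 19.5% = £58,055.63.
Line 4 (1781.51.60, Hesador, 2,359 units, £267,652.14):
Base rate for 1781.51.60 is £7.19/unit.
Origin Hesador qualifies under the Solmark–Hesador agreement and 1781.51.60 is covered: preferential rate Free applies instead.
Duty = £267,652.14 × 0% = £0.00.
Total = £39,281.20 + £11,598.76 + £58,055.63 + £0.00 = £108,935.59.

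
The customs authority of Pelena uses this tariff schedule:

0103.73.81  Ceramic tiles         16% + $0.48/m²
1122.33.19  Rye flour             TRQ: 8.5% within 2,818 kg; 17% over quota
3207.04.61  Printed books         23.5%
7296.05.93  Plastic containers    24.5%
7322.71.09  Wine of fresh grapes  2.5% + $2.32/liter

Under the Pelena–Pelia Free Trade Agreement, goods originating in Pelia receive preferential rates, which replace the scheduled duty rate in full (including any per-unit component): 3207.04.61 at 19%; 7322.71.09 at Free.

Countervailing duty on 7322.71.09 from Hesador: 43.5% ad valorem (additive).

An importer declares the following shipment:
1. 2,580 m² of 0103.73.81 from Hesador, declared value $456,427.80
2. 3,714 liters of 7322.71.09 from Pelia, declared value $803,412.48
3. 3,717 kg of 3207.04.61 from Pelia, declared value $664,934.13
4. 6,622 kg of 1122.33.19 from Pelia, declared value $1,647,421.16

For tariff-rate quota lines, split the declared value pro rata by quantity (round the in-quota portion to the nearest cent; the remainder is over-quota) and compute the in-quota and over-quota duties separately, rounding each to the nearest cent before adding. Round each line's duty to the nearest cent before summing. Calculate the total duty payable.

$421,075.65

Line 1 (0103.73.81, Hesador, 2,580 m², $456,427.80):
Base rate for 0103.73.81 is 16% + $0.48/m².
Duty = $456,427.80 × 16% + 2,580 × $0.48 = $74,266.85.
Line 2 (7322.71.09, Pelia, 3,714 liters, $803,412.48):
Base rate for 7322.71.09 is 2.5% + $2.32/liter.
Origin Pelia qualifies under the Pelena–Pelia agreement and 7322.71.09 is covered: preferential rate Free applies instead.
The additional-duty order on 7322.71.09 targets Hesador, not Pelia; it does not apply.
Duty = $803,412.48 × 0% = $0.00.
Line 3 (3207.04.61, Pelia, 3,717 kg, $664,934.13):
Base rate for 3207.04.61 is 23.5%.
Origin Pelia qualifies under the Pelena–Pelia agreement and 3207.04.61 is covered: preferential rate 19% applies instead.
Duty = $664,934.13 × 19% = $126,337.48.
Line 4 (1122.33.19, Pelia, 6,622 kg, $1,647,421.16):
Code 1122.33.19 is under a tariff-rate quota (threshold 2,818 kg). In-quota: 2,818 kg at 8.5%; over-quota: 3,804 kg at 17%.
Pro-rata value split: in-quota = $1,647,421.16 × 2,818/6,622 = $701,062.04; over-quota = $1,647,421.16 − $701,062.04 = $946,359.12.
In-quota duty = $701,062.04 × 8.5% = $59,590.27. Over-quota duty = $946,359.12 × 17% = $160,881.05.
Line duty = $59,590.27 + $160,881.05 = $220,471.32.
Total = $74,266.85 + $0.00 + $126,337.48 + $220,471.32 = $421,075.65.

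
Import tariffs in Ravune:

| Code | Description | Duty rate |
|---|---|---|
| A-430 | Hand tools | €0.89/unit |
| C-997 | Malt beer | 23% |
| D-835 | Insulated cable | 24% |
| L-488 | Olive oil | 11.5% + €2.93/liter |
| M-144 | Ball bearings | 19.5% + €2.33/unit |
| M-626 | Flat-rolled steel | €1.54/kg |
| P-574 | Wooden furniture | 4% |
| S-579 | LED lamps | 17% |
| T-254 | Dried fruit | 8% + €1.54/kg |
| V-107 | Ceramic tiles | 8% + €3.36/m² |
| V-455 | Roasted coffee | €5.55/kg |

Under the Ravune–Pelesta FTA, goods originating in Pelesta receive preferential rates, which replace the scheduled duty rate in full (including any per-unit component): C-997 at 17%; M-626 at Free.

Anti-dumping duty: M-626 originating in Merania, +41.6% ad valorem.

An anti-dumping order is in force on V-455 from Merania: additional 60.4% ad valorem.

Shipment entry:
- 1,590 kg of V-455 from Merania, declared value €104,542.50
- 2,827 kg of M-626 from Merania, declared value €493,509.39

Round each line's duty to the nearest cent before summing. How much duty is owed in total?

€281,621.66

Line 1 (V-455, Merania, 1,590 kg, €104,542.50):
Base rate for V-455 is €5.55/kg.
Additional duty on V-455 from Merania: +60.4% ad valorem. Applied ad valorem rate = 60.4%.
Duty = €104,542.50 × 60.4% + 1,590 × €5.55 = €71,968.17.
Line 2 (M-626, Merania, 2,827 kg, €493,509.39):
Base rate for M-626 is €1.54/kg.
M-626 has an FTA preferential rate, but origin Merania is not Pelesta; base rate stands.
Additional duty on M-626 from Merania: +41.6% ad valorem. Applied ad valorem rate = 41.6%.
Duty = €493,509.39 × 41.6% + 2,827 × €1.54 = €209,653.49.
Total = €71,968.17 + €209,653.49 = €281,621.66.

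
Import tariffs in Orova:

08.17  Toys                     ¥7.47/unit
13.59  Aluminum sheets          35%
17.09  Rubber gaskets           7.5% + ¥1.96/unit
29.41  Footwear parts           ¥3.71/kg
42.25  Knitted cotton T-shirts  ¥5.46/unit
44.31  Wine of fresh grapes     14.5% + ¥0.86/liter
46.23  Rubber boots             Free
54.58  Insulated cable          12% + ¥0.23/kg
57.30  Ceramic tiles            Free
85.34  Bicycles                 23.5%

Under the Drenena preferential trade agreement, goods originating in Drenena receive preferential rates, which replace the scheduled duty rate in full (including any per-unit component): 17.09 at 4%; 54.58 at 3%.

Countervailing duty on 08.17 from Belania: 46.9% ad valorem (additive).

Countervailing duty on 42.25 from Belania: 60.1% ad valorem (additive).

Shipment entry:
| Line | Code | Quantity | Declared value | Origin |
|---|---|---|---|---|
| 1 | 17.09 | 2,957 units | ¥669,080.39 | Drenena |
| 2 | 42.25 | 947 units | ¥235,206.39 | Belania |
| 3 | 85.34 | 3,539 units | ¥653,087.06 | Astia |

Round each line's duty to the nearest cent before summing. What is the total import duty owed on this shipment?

Line 1 (17.09, Drenena, 2,957 units, ¥669,080.39):
Base rate for 17.09 is 7.5% + ¥1.96/unit.
Origin Drenena qualifies under the Orova–Drenena agreement and 17.09 is covered: preferential rate 4% applies instead.
Duty = ¥669,080.39 × 4% = ¥26,763.22.
Line 2 (42.25, Belania, 947 units, ¥235,206.39):
Base rate for 42.25 is ¥5.46/unit.
Additional duty on 42.25 from Belania: +60.1% ad valorem. Applied ad valorem rate = 60.1%.
Duty = ¥235,206.39 × 60.1% + 947 × ¥5.46 = ¥146,529.66.
Line 3 (85.34, Astia, 3,539 units, ¥653,087.06):
Base rate for 85.34 is 23.5%.
Duty = ¥653,087.06 × 23.5% = ¥153,475.46.
Total = ¥26,763.22 + ¥146,529.66 + ¥153,475.46 = ¥326,768.34.

¥326,768.34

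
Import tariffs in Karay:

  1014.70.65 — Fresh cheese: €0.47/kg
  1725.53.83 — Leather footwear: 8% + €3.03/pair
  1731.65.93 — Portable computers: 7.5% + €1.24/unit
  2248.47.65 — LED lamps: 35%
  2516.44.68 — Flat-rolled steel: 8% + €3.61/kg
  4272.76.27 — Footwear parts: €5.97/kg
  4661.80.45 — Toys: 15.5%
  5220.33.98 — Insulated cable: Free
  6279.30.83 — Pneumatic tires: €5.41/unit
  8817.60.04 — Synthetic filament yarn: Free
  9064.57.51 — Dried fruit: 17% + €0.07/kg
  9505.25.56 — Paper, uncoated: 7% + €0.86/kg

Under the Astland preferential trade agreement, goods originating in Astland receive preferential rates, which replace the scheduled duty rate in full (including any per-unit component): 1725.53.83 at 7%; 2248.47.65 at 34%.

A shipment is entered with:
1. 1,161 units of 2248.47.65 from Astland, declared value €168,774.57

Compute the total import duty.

Line 1 (2248.47.65, Astland, 1,161 units, €168,774.57):
Base rate for 2248.47.65 is 35%.
Origin Astland qualifies under the Karay–Astland agreement and 2248.47.65 is covered: preferential rate 34% applies instead.
Duty = €168,774.57 × 34% = €57,383.35.

€57,383.35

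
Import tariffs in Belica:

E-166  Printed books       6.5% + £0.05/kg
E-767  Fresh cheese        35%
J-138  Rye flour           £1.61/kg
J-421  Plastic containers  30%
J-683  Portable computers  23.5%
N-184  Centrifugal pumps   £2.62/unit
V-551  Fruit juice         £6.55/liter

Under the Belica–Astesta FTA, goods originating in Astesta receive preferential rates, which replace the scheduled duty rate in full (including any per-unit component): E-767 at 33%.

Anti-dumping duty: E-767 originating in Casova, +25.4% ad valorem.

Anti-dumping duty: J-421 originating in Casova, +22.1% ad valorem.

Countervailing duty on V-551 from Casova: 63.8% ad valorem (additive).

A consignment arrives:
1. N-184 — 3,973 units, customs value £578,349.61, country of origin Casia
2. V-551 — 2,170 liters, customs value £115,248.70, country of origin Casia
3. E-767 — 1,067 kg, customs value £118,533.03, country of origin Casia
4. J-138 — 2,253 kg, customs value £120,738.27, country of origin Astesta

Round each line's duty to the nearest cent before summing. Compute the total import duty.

£69,736.65

Line 1 (N-184, Casia, 3,973 units, £578,349.61):
Base rate for N-184 is £2.62/unit.
Duty = 3,973 × £2.62 = £10,409.26.
Line 2 (V-551, Casia, 2,170 liters, £115,248.70):
Base rate for V-551 is £6.55/liter.
The additional-duty order on V-551 targets Casova, not Casia; it does not apply.
Duty = 2,170 × £6.55 = £14,213.50.
Line 3 (E-767, Casia, 1,067 kg, £118,533.03):
Base rate for E-767 is 35%.
E-767 has an FTA preferential rate, but origin Casia is not Astesta; base rate stands.
The additional-duty order on E-767 targets Casova, not Casia; it does not apply.
Duty = £118,533.03 × 35% = £41,486.56.
Line 4 (J-138, Astesta, 2,253 kg, £120,738.27):
Base rate for J-138 is £1.61/kg.
Origin Astesta is the FTA partner but J-138 is not on the preference list; base rate stands.
Duty = 2,253 × £1.61 = £3,627.33.
Total = £10,409.26 + £14,213.50 + £41,486.56 + £3,627.33 = £69,736.65.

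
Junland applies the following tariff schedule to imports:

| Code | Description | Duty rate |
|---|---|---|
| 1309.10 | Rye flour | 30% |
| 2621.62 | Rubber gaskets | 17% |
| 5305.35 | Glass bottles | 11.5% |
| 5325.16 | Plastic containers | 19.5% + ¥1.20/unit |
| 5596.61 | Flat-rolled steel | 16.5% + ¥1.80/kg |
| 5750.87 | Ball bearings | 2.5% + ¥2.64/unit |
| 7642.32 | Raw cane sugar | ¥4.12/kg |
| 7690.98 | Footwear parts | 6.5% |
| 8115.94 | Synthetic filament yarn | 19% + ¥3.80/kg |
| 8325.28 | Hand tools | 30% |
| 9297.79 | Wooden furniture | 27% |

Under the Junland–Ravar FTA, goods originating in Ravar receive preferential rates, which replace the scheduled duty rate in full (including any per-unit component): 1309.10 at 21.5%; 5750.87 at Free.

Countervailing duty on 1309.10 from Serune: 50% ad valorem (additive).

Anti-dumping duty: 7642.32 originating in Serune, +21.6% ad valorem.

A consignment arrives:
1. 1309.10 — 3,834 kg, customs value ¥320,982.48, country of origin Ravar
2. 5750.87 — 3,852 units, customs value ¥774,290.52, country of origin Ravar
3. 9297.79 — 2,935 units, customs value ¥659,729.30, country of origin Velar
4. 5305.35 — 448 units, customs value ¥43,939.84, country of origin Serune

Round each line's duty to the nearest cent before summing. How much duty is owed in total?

¥252,191.22

Line 1 (1309.10, Ravar, 3,834 kg, ¥320,982.48):
Base rate for 1309.10 is 30%.
Origin Ravar qualifies under the Junland–Ravar agreement and 1309.10 is covered: preferential rate 21.5% applies instead.
The additional-duty order on 1309.10 targets Serune, not Ravar; it does not apply.
Duty = ¥320,982.48 × 21.5% = ¥69,011.23.
Line 2 (5750.87, Ravar, 3,852 units, ¥774,290.52):
Base rate for 5750.87 is 2.5% + ¥2.64/unit.
Origin Ravar qualifies under the Junland–Ravar agreement and 5750.87 is covered: preferential rate Free applies instead.
Duty = ¥774,290.52 × 0% = ¥0.00.
Line 3 (9297.79, Velar, 2,935 units, ¥659,729.30):
Base rate for 9297.79 is 27%.
Duty = ¥659,729.30 × 27% = ¥178,126.91.
Line 4 (5305.35, Serune, 448 units, ¥43,939.84):
Base rate for 5305.35 is 11.5%.
Duty = ¥43,939.84 × 11.5% = ¥5,053.08.
Total = ¥69,011.23 + ¥0.00 + ¥178,126.91 + ¥5,053.08 = ¥252,191.22.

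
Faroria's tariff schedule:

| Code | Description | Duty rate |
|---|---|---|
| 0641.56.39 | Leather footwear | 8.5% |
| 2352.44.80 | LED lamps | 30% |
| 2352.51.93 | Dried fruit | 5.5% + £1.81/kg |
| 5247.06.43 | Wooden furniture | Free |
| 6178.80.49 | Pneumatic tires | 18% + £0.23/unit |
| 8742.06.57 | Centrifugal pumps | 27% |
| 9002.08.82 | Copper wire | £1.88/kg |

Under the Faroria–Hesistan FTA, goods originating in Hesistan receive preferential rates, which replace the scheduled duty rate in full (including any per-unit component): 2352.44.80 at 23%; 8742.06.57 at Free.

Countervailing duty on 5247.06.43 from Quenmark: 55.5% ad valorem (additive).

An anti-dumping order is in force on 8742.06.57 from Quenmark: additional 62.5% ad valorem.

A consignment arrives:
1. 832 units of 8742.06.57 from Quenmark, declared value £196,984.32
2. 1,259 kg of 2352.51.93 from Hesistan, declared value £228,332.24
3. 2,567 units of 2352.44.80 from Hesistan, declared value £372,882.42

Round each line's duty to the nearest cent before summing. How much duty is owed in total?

Line 1 (8742.06.57, Quenmark, 832 units, £196,984.32):
Base rate for 8742.06.57 is 27%.
8742.06.57 has an FTA preferential rate, but origin Quenmark is not Hesistan; base rate stands.
Additional duty on 8742.06.57 from Quenmark: +62.5%. Applied ad valorem rate: 27% + 62.5% = 89.5%.
Duty = £196,984.32 × 89.5% = £176,300.97.
Line 2 (2352.51.93, Hesistan, 1,259 kg, £228,332.24):
Base rate for 2352.51.93 is 5.5% + £1.81/kg.
Origin Hesistan is the FTA partner but 2352.51.93 is not on the preference list; base rate stands.
Duty = £228,332.24 × 5.5% + 1,259 × £1.81 = £14,837.06.
Line 3 (2352.44.80, Hesistan, 2,567 units, £372,882.42):
Base rate for 2352.44.80 is 30%.
Origin Hesistan qualifies under the Faroria–Hesistan agreement and 2352.44.80 is covered: preferential rate 23% applies instead.
Duty = £372,882.42 × 23% = £85,762.96.
Total = £176,300.97 + £14,837.06 + £85,762.96 = £276,900.99.

£276,900.99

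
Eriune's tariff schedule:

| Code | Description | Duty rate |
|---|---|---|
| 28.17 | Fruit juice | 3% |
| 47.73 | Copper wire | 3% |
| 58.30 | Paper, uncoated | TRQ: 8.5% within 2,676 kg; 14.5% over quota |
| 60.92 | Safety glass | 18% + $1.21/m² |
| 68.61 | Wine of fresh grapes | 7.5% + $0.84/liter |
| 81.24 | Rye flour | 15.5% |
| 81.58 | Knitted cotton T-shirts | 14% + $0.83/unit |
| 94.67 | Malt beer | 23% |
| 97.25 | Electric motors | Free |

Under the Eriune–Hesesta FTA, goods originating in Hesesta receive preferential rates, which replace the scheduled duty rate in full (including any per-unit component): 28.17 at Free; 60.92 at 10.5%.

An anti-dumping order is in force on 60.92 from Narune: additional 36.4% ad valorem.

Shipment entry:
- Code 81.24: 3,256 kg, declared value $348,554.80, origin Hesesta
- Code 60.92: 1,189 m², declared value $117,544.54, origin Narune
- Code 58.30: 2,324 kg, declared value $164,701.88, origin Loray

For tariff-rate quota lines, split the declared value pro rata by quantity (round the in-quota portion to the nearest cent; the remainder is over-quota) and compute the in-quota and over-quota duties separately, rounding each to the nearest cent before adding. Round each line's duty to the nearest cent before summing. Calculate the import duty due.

Line 1 (81.24, Hesesta, 3,256 kg, $348,554.80):
Base rate for 81.24 is 15.5%.
Origin Hesesta is the FTA partner but 81.24 is not on the preference list; base rate stands.
Duty = $348,554.80 × 15.5% = $54,025.99.
Line 2 (60.92, Narune, 1,189 m², $117,544.54):
Base rate for 60.92 is 18% + $1.21/m².
60.92 has an FTA preferential rate, but origin Narune is not Hesesta; base rate stands.
Additional duty on 60.92 from Narune: +36.4%. Applied ad valorem rate: 18% + 36.4% = 54.4%.
Duty = $117,544.54 × 54.4% + 1,189 × $1.21 = $65,382.92.
Line 3 (58.30, Loray, 2,324 kg, $164,701.88):
Code 58.30 is under a tariff-rate quota (threshold 2,676 kg). Quantity 2,324 kg is within the quota, so the in-quota rate 8.5% applies to the full value.
Duty = $164,701.88 × 8.5% = $13,999.66.
Total = $54,025.99 + $65,382.92 + $13,999.66 = $133,408.57.

$133,408.57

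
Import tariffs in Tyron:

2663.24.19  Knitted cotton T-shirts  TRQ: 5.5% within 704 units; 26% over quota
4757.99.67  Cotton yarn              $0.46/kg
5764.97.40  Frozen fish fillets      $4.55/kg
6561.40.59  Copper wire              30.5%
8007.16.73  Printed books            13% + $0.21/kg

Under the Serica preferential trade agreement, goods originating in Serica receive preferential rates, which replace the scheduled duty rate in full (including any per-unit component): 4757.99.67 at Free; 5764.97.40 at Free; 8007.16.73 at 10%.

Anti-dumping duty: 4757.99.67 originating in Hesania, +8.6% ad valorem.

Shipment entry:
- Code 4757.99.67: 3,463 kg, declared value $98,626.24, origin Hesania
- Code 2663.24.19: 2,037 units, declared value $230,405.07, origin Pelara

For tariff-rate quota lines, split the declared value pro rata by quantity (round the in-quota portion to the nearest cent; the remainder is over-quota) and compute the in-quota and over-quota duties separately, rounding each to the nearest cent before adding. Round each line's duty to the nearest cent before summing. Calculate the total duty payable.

$53,656.12

Line 1 (4757.99.67, Hesania, 3,463 kg, $98,626.24):
Base rate for 4757.99.67 is $0.46/kg.
4757.99.67 has an FTA preferential rate, but origin Hesania is not Serica; base rate stands.
Additional duty on 4757.99.67 from Hesania: +8.6% ad valorem. Applied ad valorem rate = 8.6%.
Duty = $98,626.24 × 8.6% + 3,463 × $0.46 = $10,074.84.
Line 2 (2663.24.19, Pelara, 2,037 units, $230,405.07):
Code 2663.24.19 is under a tariff-rate quota (threshold 704 units). In-quota: 704 units at 5.5%; over-quota: 1,333 units at 26%.
Pro-rata value split: in-quota = $230,405.07 × 704/2,037 = $79,629.44; over-quota = $230,405.07 − $79,629.44 = $150,775.63.
In-quota duty = $79,629.44 × 5.5% = $4,379.62. Over-quota duty = $150,775.63 × 26% = $39,201.66.
Line duty = $4,379.62 + $39,201.66 = $43,581.28.
Total = $10,074.84 + $43,581.28 = $53,656.12.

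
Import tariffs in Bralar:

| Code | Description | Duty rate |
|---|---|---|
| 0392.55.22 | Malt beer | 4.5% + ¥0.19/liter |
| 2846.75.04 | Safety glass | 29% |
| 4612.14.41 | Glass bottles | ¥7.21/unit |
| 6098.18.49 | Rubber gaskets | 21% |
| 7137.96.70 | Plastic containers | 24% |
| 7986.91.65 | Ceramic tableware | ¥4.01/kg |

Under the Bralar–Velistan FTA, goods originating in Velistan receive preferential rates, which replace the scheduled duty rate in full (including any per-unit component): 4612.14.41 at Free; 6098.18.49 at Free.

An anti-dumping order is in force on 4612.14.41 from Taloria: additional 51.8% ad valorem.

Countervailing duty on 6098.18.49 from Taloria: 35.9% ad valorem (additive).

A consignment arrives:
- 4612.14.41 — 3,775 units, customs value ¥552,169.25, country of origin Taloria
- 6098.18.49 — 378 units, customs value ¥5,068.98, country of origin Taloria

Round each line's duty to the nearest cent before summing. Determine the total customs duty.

Line 1 (4612.14.41, Taloria, 3,775 units, ¥552,169.25):
Base rate for 4612.14.41 is ¥7.21/unit.
4612.14.41 has an FTA preferential rate, but origin Taloria is not Velistan; base rate stands.
Additional duty on 4612.14.41 from Taloria: +51.8% ad valorem. Applied ad valorem rate = 51.8%.
Duty = ¥552,169.25 × 51.8% + 3,775 × ¥7.21 = ¥313,241.42.
Line 2 (6098.18.49, Taloria, 378 units, ¥5,068.98):
Base rate for 6098.18.49 is 21%.
6098.18.49 has an FTA preferential rate, but origin Taloria is not Velistan; base rate stands.
Additional duty on 6098.18.49 from Taloria: +35.9%. Applied ad valorem rate: 21% + 35.9% = 56.9%.
Duty = ¥5,068.98 × 56.9% = ¥2,884.25.
Total = ¥313,241.42 + ¥2,884.25 = ¥316,125.67.

¥316,125.67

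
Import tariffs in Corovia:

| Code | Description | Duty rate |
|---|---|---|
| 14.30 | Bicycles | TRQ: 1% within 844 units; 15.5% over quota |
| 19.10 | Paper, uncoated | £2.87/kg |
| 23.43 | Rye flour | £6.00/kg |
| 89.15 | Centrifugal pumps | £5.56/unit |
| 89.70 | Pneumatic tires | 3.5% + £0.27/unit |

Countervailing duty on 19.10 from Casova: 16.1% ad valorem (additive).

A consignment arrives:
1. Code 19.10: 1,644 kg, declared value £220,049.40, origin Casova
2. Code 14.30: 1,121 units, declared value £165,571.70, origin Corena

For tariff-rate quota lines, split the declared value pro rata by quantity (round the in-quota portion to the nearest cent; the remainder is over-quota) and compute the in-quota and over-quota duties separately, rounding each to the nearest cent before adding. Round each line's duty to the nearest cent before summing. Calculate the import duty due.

£47,734.32

Line 1 (19.10, Casova, 1,644 kg, £220,049.40):
Base rate for 19.10 is £2.87/kg.
Additional duty on 19.10 from Casova: +16.1% ad valorem. Applied ad valorem rate = 16.1%.
Duty = £220,049.40 × 16.1% + 1,644 × £2.87 = £40,146.23.
Line 2 (14.30, Corena, 1,121 units, £165,571.70):
Code 14.30 is under a tariff-rate quota (threshold 844 units). In-quota: 844 units at 1%; over-quota: 277 units at 15.5%.
Pro-rata value split: in-quota = £165,571.70 × 844/1,121 = £124,658.80; over-quota = £165,571.70 − £124,658.80 = £40,912.90.
In-quota duty = £124,658.80 × 1% = £1,246.59. Over-quota duty = £40,912.90 × 15.5% = £6,341.50.
Line duty = £1,246.59 + £6,341.50 = £7,588.09.
Total = £40,146.23 + £7,588.09 = £47,734.32.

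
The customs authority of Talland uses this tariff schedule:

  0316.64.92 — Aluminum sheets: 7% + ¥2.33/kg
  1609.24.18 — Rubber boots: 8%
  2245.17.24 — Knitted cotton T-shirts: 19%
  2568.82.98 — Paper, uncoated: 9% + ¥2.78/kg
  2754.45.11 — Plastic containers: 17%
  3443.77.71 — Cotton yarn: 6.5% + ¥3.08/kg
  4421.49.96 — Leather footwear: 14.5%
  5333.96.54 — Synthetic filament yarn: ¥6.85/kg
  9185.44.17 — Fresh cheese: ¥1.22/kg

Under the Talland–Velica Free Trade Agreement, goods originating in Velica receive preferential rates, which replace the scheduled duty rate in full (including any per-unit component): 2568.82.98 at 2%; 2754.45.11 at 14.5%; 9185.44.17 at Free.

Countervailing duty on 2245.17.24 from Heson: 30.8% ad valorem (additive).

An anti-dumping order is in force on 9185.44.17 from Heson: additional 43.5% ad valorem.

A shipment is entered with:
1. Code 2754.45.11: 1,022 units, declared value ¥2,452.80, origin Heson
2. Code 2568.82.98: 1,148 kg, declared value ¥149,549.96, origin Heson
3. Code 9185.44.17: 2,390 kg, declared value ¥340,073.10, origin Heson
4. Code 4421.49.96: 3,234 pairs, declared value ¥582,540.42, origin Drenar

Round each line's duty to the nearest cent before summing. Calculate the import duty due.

¥252,383.88

Line 1 (2754.45.11, Heson, 1,022 units, ¥2,452.80):
Base rate for 2754.45.11 is 17%.
2754.45.11 has an FTA preferential rate, but origin Heson is not Velica; base rate stands.
Duty = ¥2,452.80 × 17% = ¥416.98.
Line 2 (2568.82.98, Heson, 1,148 kg, ¥149,549.96):
Base rate for 2568.82.98 is 9% + ¥2.78/kg.
2568.82.98 has an FTA preferential rate, but origin Heson is not Velica; base rate stands.
Duty = ¥149,549.96 × 9% + 1,148 × ¥2.78 = ¥16,650.94.
Line 3 (9185.44.17, Heson, 2,390 kg, ¥340,073.10):
Base rate for 9185.44.17 is ¥1.22/kg.
9185.44.17 has an FTA preferential rate, but origin Heson is not Velica; base rate stands.
Additional duty on 9185.44.17 from Heson: +43.5% ad valorem. Applied ad valorem rate = 43.5%.
Duty = ¥340,073.10 × 43.5% + 2,390 × ¥1.22 = ¥150,847.60.
Line 4 (4421.49.96, Drenar, 3,234 pairs, ¥582,540.42):
Base rate for 4421.49.96 is 14.5%.
Duty = ¥582,540.42 × 14.5% = ¥84,468.36.
Total = ¥416.98 + ¥16,650.94 + ¥150,847.60 + ¥84,468.36 = ¥252,383.88.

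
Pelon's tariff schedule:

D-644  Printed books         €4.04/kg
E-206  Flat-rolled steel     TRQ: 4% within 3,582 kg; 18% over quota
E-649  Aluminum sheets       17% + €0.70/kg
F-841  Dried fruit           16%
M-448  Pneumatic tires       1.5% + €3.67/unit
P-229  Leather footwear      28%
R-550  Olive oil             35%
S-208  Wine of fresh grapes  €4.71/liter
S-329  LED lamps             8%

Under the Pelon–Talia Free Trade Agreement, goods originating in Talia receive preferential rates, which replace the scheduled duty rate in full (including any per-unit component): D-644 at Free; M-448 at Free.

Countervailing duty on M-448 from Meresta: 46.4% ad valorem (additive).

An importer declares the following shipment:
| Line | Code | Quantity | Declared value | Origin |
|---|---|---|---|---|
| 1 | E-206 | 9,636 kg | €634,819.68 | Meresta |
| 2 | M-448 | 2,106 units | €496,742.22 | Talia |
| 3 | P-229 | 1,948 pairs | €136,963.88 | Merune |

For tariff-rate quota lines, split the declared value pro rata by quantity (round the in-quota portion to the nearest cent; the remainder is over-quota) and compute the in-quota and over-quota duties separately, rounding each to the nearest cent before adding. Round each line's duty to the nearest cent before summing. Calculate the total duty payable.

€119,579.93

Line 1 (E-206, Meresta, 9,636 kg, €634,819.68):
Code E-206 is under a tariff-rate quota (threshold 3,582 kg). In-quota: 3,582 kg at 4%; over-quota: 6,054 kg at 18%.
Pro-rata value split: in-quota = €634,819.68 × 3,582/9,636 = €235,982.16; over-quota = €634,819.68 − €235,982.16 = €398,837.52.
In-quota duty = €235,982.16 × 4% = €9,439.29. Over-quota duty = €398,837.52 × 18% = €71,790.75.
Line duty = €9,439.29 + €71,790.75 = €81,230.04.
Line 2 (M-448, Talia, 2,106 units, €496,742.22):
Base rate for M-448 is 1.5% + €3.67/unit.
Origin Talia qualifies under the Pelon–Talia agreement and M-448 is covered: preferential rate Free applies instead.
The additional-duty order on M-448 targets Meresta, not Talia; it does not apply.
Duty = €496,742.22 × 0% = €0.00.
Line 3 (P-229, Merune, 1,948 pairs, €136,963.88):
Base rate for P-229 is 28%.
Duty = €136,963.88 × 28% = €38,349.89.
Total = €81,230.04 + €0.00 + €38,349.89 = €119,579.93.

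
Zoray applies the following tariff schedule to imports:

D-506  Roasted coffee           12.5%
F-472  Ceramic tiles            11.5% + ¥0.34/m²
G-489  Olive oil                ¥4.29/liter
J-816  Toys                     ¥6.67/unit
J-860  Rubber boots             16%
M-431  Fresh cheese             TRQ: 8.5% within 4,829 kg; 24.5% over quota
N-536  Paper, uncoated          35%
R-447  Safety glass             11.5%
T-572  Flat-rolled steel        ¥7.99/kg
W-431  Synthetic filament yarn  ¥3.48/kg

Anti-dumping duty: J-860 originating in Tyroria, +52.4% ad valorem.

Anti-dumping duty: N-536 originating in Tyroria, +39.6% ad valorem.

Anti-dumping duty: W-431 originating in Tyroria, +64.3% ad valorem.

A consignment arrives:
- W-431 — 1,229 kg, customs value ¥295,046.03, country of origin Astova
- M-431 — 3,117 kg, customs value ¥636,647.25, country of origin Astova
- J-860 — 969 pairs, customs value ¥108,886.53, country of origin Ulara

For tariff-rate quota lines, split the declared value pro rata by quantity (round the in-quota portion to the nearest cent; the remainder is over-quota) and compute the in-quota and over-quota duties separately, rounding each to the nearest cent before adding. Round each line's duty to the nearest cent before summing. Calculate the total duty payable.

¥75,813.78

Line 1 (W-431, Astova, 1,229 kg, ¥295,046.03):
Base rate for W-431 is ¥3.48/kg.
The additional-duty order on W-431 targets Tyroria, not Astova; it does not apply.
Duty = 1,229 × ¥3.48 = ¥4,276.92.
Line 2 (M-431, Astova, 3,117 kg, ¥636,647.25):
Code M-431 is under a tariff-rate quota (threshold 4,829 kg). Quantity 3,117 kg is within the quota, so the in-quota rate 8.5% applies to the full value.
Duty = ¥636,647.25 × 8.5% = ¥54,115.02.
Line 3 (J-860, Ulara, 969 pairs, ¥108,886.53):
Base rate for J-860 is 16%.
The additional-duty order on J-860 targets Tyroria, not Ulara; it does not apply.
Duty = ¥108,886.53 × 16% = ¥17,421.84.
Total = ¥4,276.92 + ¥54,115.02 + ¥17,421.84 = ¥75,813.78.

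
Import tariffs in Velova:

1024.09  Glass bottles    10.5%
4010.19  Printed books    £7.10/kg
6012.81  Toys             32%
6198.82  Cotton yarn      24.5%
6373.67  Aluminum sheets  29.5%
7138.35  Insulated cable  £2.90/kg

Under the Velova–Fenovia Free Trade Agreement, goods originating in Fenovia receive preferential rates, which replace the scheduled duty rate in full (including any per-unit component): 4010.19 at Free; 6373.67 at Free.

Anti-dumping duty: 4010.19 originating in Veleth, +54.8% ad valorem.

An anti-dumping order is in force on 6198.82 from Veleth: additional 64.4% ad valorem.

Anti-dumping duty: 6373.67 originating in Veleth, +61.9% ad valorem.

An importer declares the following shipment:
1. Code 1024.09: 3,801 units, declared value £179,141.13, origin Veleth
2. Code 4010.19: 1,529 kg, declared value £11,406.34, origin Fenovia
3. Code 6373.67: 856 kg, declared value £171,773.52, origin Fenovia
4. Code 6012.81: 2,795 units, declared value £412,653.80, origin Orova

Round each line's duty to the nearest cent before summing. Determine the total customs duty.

£150,859.04

Line 1 (1024.09, Veleth, 3,801 units, £179,141.13):
Base rate for 1024.09 is 10.5%.
Duty = £179,141.13 × 10.5% = £18,809.82.
Line 2 (4010.19, Fenovia, 1,529 kg, £11,406.34):
Base rate for 4010.19 is £7.10/kg.
Origin Fenovia qualifies under the Velova–Fenovia agreement and 4010.19 is covered: preferential rate Free applies instead.
The additional-duty order on 4010.19 targets Veleth, not Fenovia; it does not apply.
Duty = £11,406.34 × 0% = £0.00.
Line 3 (6373.67, Fenovia, 856 kg, £171,773.52):
Base rate for 6373.67 is 29.5%.
Origin Fenovia qualifies under the Velova–Fenovia agreement and 6373.67 is covered: preferential rate Free applies instead.
The additional-duty order on 6373.67 targets Veleth, not Fenovia; it does not apply.
Duty = £171,773.52 × 0% = £0.00.
Line 4 (6012.81, Orova, 2,795 units, £412,653.80):
Base rate for 6012.81 is 32%.
Duty = £412,653.80 × 32% = £132,049.22.
Total = £18,809.82 + £0.00 + £0.00 + £132,049.22 = £150,859.04.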